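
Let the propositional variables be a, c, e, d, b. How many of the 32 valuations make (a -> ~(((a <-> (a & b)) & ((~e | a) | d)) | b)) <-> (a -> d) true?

Initial set: {T ((a -> ~(((a <-> (a & b)) & ((~e | a) | d)) | b)) <-> (a -> d))}.
T ((a -> ~(((a <-> (a & b)) & ((~e | a) | d)) | b)) <-> (a -> d)): β-rule — branch into T (a -> ~(((a <-> (a & b)) & ((~e | a) | d)) | b)), T (a -> d)  //  F (a -> ~(((a <-> (a & b)) & ((~e | a) | d)) | b)), F (a -> d).
  branch 1 (add T (a -> ~(((a <-> (a & b)) & ((~e | a) | d)) | b)), T (a -> d)):
    T (a -> ~(((a <-> (a & b)) & ((~e | a) | d)) | b)): β-rule — branch into F a  //  T ~(((a <-> (a & b)) & ((~e | a) | d)) | b).
      branch 1.1 (add F a):
        T (a -> d): β-rule — branch into F a  //  T d.
          branch 1.1.1 (add F a):
            ○ open, literals {a=false}.
          branch 1.1.2 (add T d):
            ○ open, literals {a=false, d=true}.
      branch 1.2 (add T ~(((a <-> (a & b)) & ((~e | a) | d)) | b)):
        T ~(((a <-> (a & b)) & ((~e | a) | d)) | b): α-rule — add F ((a <-> (a & b)) & ((~e | a) | d)), F b.
        T (a -> d): β-rule — branch into F a  //  T d.
          branch 1.2.1 (add F a):
            F ((a <-> (a & b)) & ((~e | a) | d)): β-rule — branch into F (a <-> (a & b))  //  F ((~e | a) | d).
              branch 1.2.1.1 (add F (a <-> (a & b))):
                F (a <-> (a & b)): β-rule — branch into T a, F (a & b)  //  F a, T (a & b).
                  branch 1.2.1.1.1 (add T a, F (a & b)):
                    × closes — contains both a and ~a.
                  branch 1.2.1.1.2 (add F a, T (a & b)):
                    T (a & b): α-rule — add T a, T b.
                    × closes — contains both a and ~a.
              branch 1.2.1.2 (add F ((~e | a) | d)):
                F ((~e | a) | d): α-rule — add F (~e | a), F d.
                F (~e | a): α-rule — add F ~e, F a.
                ○ open, literals {a=false, b=false, d=false, e=true}.
          branch 1.2.2 (add T d):
            F ((a <-> (a & b)) & ((~e | a) | d)): β-rule — branch into F (a <-> (a & b))  //  F ((~e | a) | d).
              branch 1.2.2.1 (add F (a <-> (a & b))):
                F (a <-> (a & b)): β-rule — branch into T a, F (a & b)  //  F a, T (a & b).
                  branch 1.2.2.1.1 (add T a, F (a & b)):
                    F (a & b): β-rule — branch into F a  //  F b.
                      branch 1.2.2.1.1.1 (add F a):
                        × closes — contains both a and ~a.
                      branch 1.2.2.1.1.2 (add F b):
                        ○ open, literals {a=true, b=false, d=true}.
                  branch 1.2.2.1.2 (add F a, T (a & b)):
                    T (a & b): α-rule — add T a, T b.
                    × closes — contains both a and ~a.
              branch 1.2.2.2 (add F ((~e | a) | d)):
                F ((~e | a) | d): α-rule — add F (~e | a), F d.
                × closes — contains both d and ~d.
  branch 2 (add F (a -> ~(((a <-> (a & b)) & ((~e | a) | d)) | b)), F (a -> d)):
    F (a -> ~(((a <-> (a & b)) & ((~e | a) | d)) | b)): α-rule — add T a, F ~(((a <-> (a & b)) & ((~e | a) | d)) | b).
    F (a -> d): α-rule — add T a, F d.
    F ~(((a <-> (a & b)) & ((~e | a) | d)) | b): β-rule — branch into T ((a <-> (a & b)) & ((~e | a) | d))  //  T b.
      branch 2.1 (add T ((a <-> (a & b)) & ((~e | a) | d))):
        T ((a <-> (a & b)) & ((~e | a) | d)): α-rule — add T (a <-> (a & b)), T ((~e | a) | d).
        T (a <-> (a & b)): β-rule — branch into T a, T (a & b)  //  F a, F (a & b).
          branch 2.1.1 (add T a, T (a & b)):
            T (a & b): α-rule — add T a, T b.
            T ((~e | a) | d): β-rule — branch into T (~e | a)  //  T d.
              branch 2.1.1.1 (add T (~e | a)):
                T (~e | a): β-rule — branch into T ~e  //  T a.
                  branch 2.1.1.1.1 (add T ~e):
                    ○ open, literals {a=true, b=true, d=false, e=false}.
                  branch 2.1.1.1.2 (add T a):
                    ○ open, literals {a=true, b=true, d=false}.
              branch 2.1.1.2 (add T d):
                × closes — contains both d and ~d.
          branch 2.1.2 (add F a, F (a & b)):
            × closes — contains both a and ~a.
      branch 2.2 (add T b):
        ○ open, literals {a=true, b=true, d=false}.
7 branches closed, 7 open.
Each open branch fixes some atoms; the unmentioned ones are free. Counting distinct full assignments: branch {a=false} (c, e, d, b) contributes 16 new; branch {a=false, d=true} (c, e, b) contributes 0 new; branch {a=false, b=false, d=false, e=true} (c) contributes 0 new; branch {a=true, b=false, d=true} (c, e) contributes 4 new; branch {a=true, b=true, d=false, e=false} (c) contributes 2 new; branch {a=true, b=true, d=false} (c, e) contributes 2 new; branch {a=true, b=true, d=false} (c, e) contributes 0 new. Total: 24.

24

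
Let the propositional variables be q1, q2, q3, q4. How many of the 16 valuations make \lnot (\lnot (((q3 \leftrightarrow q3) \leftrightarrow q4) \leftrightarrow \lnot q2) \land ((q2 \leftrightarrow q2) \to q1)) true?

Initial set: {\lnot (\lnot (((q3 \leftrightarrow q3) \leftrightarrow q4) \leftrightarrow \lnot q2) \land ((q2 \leftrightarrow q2) \to q1))}.
\lnot (\lnot (((q3 \leftrightarrow q3) \leftrightarrow q4) \leftrightarrow \lnot q2) \land ((q2 \leftrightarrow q2) \to q1)): β-rule — branch into \lnot \lnot (((q3 \leftrightarrow q3) \leftrightarrow q4) \leftrightarrow \lnot q2)  //  \lnot ((q2 \leftrightarrow q2) \to q1).
  branch 1 (add \lnot \lnot (((q3 \leftrightarrow q3) \leftrightarrow q4) \leftrightarrow \lnot q2)):
    \lnot \lnot (((q3 \leftrightarrow q3) \leftrightarrow q4) \leftrightarrow \lnot q2): β-rule — branch into ((q3 \leftrightarrow q3) \leftrightarrow q4), \lnot q2  //  \lnot ((q3 \leftrightarrow q3) \leftrightarrow q4), \lnot \lnot q2.
      branch 1.1 (add ((q3 \leftrightarrow q3) \leftrightarrow q4), \lnot q2):
        ((q3 \leftrightarrow q3) \leftrightarrow q4): β-rule — branch into (q3 \leftrightarrow q3), q4  //  \lnot (q3 \leftrightarrow q3), \lnot q4.
          branch 1.1.1 (add (q3 \leftrightarrow q3), q4):
            (q3 \leftrightarrow q3): β-rule — branch into q3, q3  //  \lnot q3, \lnot q3.
              branch 1.1.1.1 (add q3, q3):
                ○ open, literals {q2=false, q3=true, q4=true}.
              branch 1.1.1.2 (add \lnot q3, \lnot q3):
                ○ open, literals {q2=false, q3=false, q4=true}.
          branch 1.1.2 (add \lnot (q3 \leftrightarrow q3), \lnot q4):
            \lnot (q3 \leftrightarrow q3): β-rule — branch into q3, \lnot q3  //  \lnot q3, q3.
              branch 1.1.2.1 (add q3, \lnot q3):
                × closes — contains both q3 and \lnot q3.
              branch 1.1.2.2 (add \lnot q3, q3):
                × closes — contains both q3 and \lnot q3.
      branch 1.2 (add \lnot ((q3 \leftrightarrow q3) \leftrightarrow q4), \lnot \lnot q2):
        \lnot ((q3 \leftrightarrow q3) \leftrightarrow q4): β-rule — branch into (q3 \leftrightarrow q3), \lnot q4  //  \lnot (q3 \leftrightarrow q3), q4.
          branch 1.2.1 (add (q3 \leftrightarrow q3), \lnot q4):
            (q3 \leftrightarrow q3): β-rule — branch into q3, q3  //  \lnot q3, \lnot q3.
              branch 1.2.1.1 (add q3, q3):
                ○ open, literals {q2=true, q3=true, q4=false}.
              branch 1.2.1.2 (add \lnot q3, \lnot q3):
                ○ open, literals {q2=true, q3=false, q4=false}.
          branch 1.2.2 (add \lnot (q3 \leftrightarrow q3), q4):
            \lnot (q3 \leftrightarrow q3): β-rule — branch into q3, \lnot q3  //  \lnot q3, q3.
              branch 1.2.2.1 (add q3, \lnot q3):
                × closes — contains both q3 and \lnot q3.
              branch 1.2.2.2 (add \lnot q3, q3):
                × closes — contains both q3 and \lnot q3.
  branch 2 (add \lnot ((q2 \leftrightarrow q2) \to q1)):
    \lnot ((q2 \leftrightarrow q2) \to q1): α-rule — add (q2 \leftrightarrow q2), \lnot q1.
    (q2 \leftrightarrow q2): β-rule — branch into q2, q2  //  \lnot q2, \lnot q2.
      branch 2.1 (add q2, q2):
        ○ open, literals {q1=false, q2=true}.
      branch 2.2 (add \lnot q2, \lnot q2):
        ○ open, literals {q1=false, q2=false}.
4 branches closed, 6 open.
Each open branch fixes some atoms; the unmentioned ones are free. Counting distinct full assignments: branch {q2=false, q3=true, q4=true} (q1) contributes 2 new; branch {q2=false, q3=false, q4=true} (q1) contributes 2 new; branch {q2=true, q3=true, q4=false} (q1) contributes 2 new; branch {q2=true, q3=false, q4=false} (q1) contributes 2 new; branch {q1=false, q2=true} (q3, q4) contributes 2 new; branch {q1=false, q2=false} (q3, q4) contributes 2 new. Total: 12.

12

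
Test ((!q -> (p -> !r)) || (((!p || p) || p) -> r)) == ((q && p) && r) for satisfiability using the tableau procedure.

Satisfiable

Initial set: {T (((!q -> (p -> !r)) || (((!p || p) || p) -> r)) == ((q && p) && r))}.
T (((!q -> (p -> !r)) || (((!p || p) || p) -> r)) == ((q && p) && r)): β-rule — branch into T ((!q -> (p -> !r)) || (((!p || p) || p) -> r)), T ((q && p) && r)  //  F ((!q -> (p -> !r)) || (((!p || p) || p) -> r)), F ((q && p) && r).
  branch 1 (add T ((!q -> (p -> !r)) || (((!p || p) || p) -> r)), T ((q && p) && r)):
    T ((q && p) && r): α-rule — add T (q && p), T r.
    T (q && p): α-rule — add T q, T p.
    T ((!q -> (p -> !r)) || (((!p || p) || p) -> r)): β-rule — branch into T (!q -> (p -> !r))  //  T (((!p || p) || p) -> r).
      branch 1.1 (add T (!q -> (p -> !r))):
        T (!q -> (p -> !r)): β-rule — branch into F !q  //  T (p -> !r).
          branch 1.1.1 (add F !q):
            ○ open, literals {p=true, q=true, r=true}.
          branch 1.1.2 (add T (p -> !r)):
            T (p -> !r): β-rule — branch into F p  //  T !r.
              branch 1.1.2.1 (add F p):
                × closes — contains both p and !p.
              branch 1.1.2.2 (add T !r):
                × closes — contains both r and !r.
      branch 1.2 (add T (((!p || p) || p) -> r)):
        T (((!p || p) || p) -> r): β-rule — branch into F ((!p || p) || p)  //  T r.
          branch 1.2.1 (add F ((!p || p) || p)):
            F ((!p || p) || p): α-rule — add F (!p || p), F p.
            × closes — contains both p and !p.
          branch 1.2.2 (add T r):
            ○ open, literals {p=true, q=true, r=true}.
  branch 2 (add F ((!q -> (p -> !r)) || (((!p || p) || p) -> r)), F ((q && p) && r)):
    F ((!q -> (p -> !r)) || (((!p || p) || p) -> r)): α-rule — add F (!q -> (p -> !r)), F (((!p || p) || p) -> r).
    F (!q -> (p -> !r)): α-rule — add T !q, F (p -> !r).
    F (((!p || p) || p) -> r): α-rule — add T ((!p || p) || p), F r.
    F (p -> !r): α-rule — add T p, F !r.
    × closes — contains both r and !r.
4 branches closed, 2 open.
An open branch gives a satisfying assignment: p=true, q=true, r=true.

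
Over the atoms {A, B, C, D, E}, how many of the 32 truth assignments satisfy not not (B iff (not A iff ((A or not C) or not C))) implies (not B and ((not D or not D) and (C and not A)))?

18

Initial set: {(not not (B iff (not A iff ((A or not C) or not C))) implies (not B and ((not D or not D) and (C and not A))))}.
(not not (B iff (not A iff ((A or not C) or not C))) implies (not B and ((not D or not D) and (C and not A)))): β-rule — branch into not not not (B iff (not A iff ((A or not C) or not C)))  //  (not B and ((not D or not D) and (C and not A))).
  branch 1 (add not not not (B iff (not A iff ((A or not C) or not C)))):
    not not not (B iff (not A iff ((A or not C) or not C))): drop double negation, giving not (B iff (not A iff ((A or not C) or not C))).
    not (B iff (not A iff ((A or not C) or not C))): β-rule — branch into B, not (not A iff ((A or not C) or not C))  //  not B, (not A iff ((A or not C) or not C)).
      branch 1.1 (add B, not (not A iff ((A or not C) or not C))):
        not (not A iff ((A or not C) or not C)): β-rule — branch into not A, not ((A or not C) or not C)  //  not not A, ((A or not C) or not C).
          branch 1.1.1 (add not A, not ((A or not C) or not C)):
            not ((A or not C) or not C): α-rule — add not (A or not C), not not C.
            not (A or not C): α-rule — add not A, not not C.
            ○ open, literals {A=0, B=1, C=1}.
          branch 1.1.2 (add not not A, ((A or not C) or not C)):
            ((A or not C) or not C): β-rule — branch into (A or not C)  //  not C.
              branch 1.1.2.1 (add (A or not C)):
                (A or not C): β-rule — branch into A  //  not C.
                  branch 1.1.2.1.1 (add A):
                    ○ open, literals {A=1, B=1}.
                  branch 1.1.2.1.2 (add not C):
                    ○ open, literals {A=1, B=1, C=0}.
              branch 1.1.2.2 (add not C):
                ○ open, literals {A=1, B=1, C=0}.
      branch 1.2 (add not B, (not A iff ((A or not C) or not C))):
        (not A iff ((A or not C) or not C)): β-rule — branch into not A, ((A or not C) or not C)  //  not not A, not ((A or not C) or not C).
          branch 1.2.1 (add not A, ((A or not C) or not C)):
            ((A or not C) or not C): β-rule — branch into (A or not C)  //  not C.
              branch 1.2.1.1 (add (A or not C)):
                (A or not C): β-rule — branch into A  //  not C.
                  branch 1.2.1.1.1 (add A):
                    × closes — contains both A and not A.
                  branch 1.2.1.1.2 (add not C):
                    ○ open, literals {A=0, B=0, C=0}.
              branch 1.2.1.2 (add not C):
                ○ open, literals {A=0, B=0, C=0}.
          branch 1.2.2 (add not not A, not ((A or not C) or not C)):
            not ((A or not C) or not C): α-rule — add not (A or not C), not not C.
            not (A or not C): α-rule — add not A, not not C.
            × closes — contains both A and not A.
  branch 2 (add (not B and ((not D or not D) and (C and not A)))):
    (not B and ((not D or not D) and (C and not A))): α-rule — add not B, ((not D or not D) and (C and not A)).
    ((not D or not D) and (C and not A)): α-rule — add (not D or not D), (C and not A).
    (C and not A): α-rule — add C, not A.
    (not D or not D): β-rule — branch into not D  //  not D.
      branch 2.1 (add not D):
        ○ open, literals {A=0, B=0, C=1, D=0}.
      branch 2.2 (add not D):
        ○ open, literals {A=0, B=0, C=1, D=0}.
2 branches closed, 8 open.
Each open branch fixes some atoms; the unmentioned ones are free. Counting distinct full assignments: branch {A=0, B=1, C=1} (D, E) contributes 4 new; branch {A=1, B=1} (C, D, E) contributes 8 new; branch {A=1, B=1, C=0} (D, E) contributes 0 new; branch {A=1, B=1, C=0} (D, E) contributes 0 new; branch {A=0, B=0, C=0} (D, E) contributes 4 new; branch {A=0, B=0, C=0} (D, E) contributes 0 new; branch {A=0, B=0, C=1, D=0} (E) contributes 2 new; branch {A=0, B=0, C=1, D=0} (E) contributes 0 new. Total: 18.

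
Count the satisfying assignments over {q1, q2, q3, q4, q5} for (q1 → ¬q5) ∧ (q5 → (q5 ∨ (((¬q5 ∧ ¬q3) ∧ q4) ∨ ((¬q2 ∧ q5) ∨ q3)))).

Initial set: {((q1 → ¬q5) ∧ (q5 → (q5 ∨ (((¬q5 ∧ ¬q3) ∧ q4) ∨ ((¬q2 ∧ q5) ∨ q3)))))}.
((q1 → ¬q5) ∧ (q5 → (q5 ∨ (((¬q5 ∧ ¬q3) ∧ q4) ∨ ((¬q2 ∧ q5) ∨ q3))))): α-rule — add (q1 → ¬q5), (q5 → (q5 ∨ (((¬q5 ∧ ¬q3) ∧ q4) ∨ ((¬q2 ∧ q5) ∨ q3)))).
(q1 → ¬q5): β-rule — branch into ¬q1  //  ¬q5.
  branch 1 (add ¬q1):
    (q5 → (q5 ∨ (((¬q5 ∧ ¬q3) ∧ q4) ∨ ((¬q2 ∧ q5) ∨ q3)))): β-rule — branch into ¬q5  //  (q5 ∨ (((¬q5 ∧ ¬q3) ∧ q4) ∨ ((¬q2 ∧ q5) ∨ q3))).
      branch 1.1 (add ¬q5):
        ○ open, literals {q1=F, q5=F}.
      branch 1.2 (add (q5 ∨ (((¬q5 ∧ ¬q3) ∧ q4) ∨ ((¬q2 ∧ q5) ∨ q3)))):
        (q5 ∨ (((¬q5 ∧ ¬q3) ∧ q4) ∨ ((¬q2 ∧ q5) ∨ q3))): β-rule — branch into q5  //  (((¬q5 ∧ ¬q3) ∧ q4) ∨ ((¬q2 ∧ q5) ∨ q3)).
          branch 1.2.1 (add q5):
            ○ open, literals {q1=F, q5=T}.
          branch 1.2.2 (add (((¬q5 ∧ ¬q3) ∧ q4) ∨ ((¬q2 ∧ q5) ∨ q3))):
            (((¬q5 ∧ ¬q3) ∧ q4) ∨ ((¬q2 ∧ q5) ∨ q3)): β-rule — branch into ((¬q5 ∧ ¬q3) ∧ q4)  //  ((¬q2 ∧ q5) ∨ q3).
              branch 1.2.2.1 (add ((¬q5 ∧ ¬q3) ∧ q4)):
                ((¬q5 ∧ ¬q3) ∧ q4): α-rule — add (¬q5 ∧ ¬q3), q4.
                (¬q5 ∧ ¬q3): α-rule — add ¬q5, ¬q3.
                ○ open, literals {q1=F, q3=F, q4=T, q5=F}.
              branch 1.2.2.2 (add ((¬q2 ∧ q5) ∨ q3)):
                ((¬q2 ∧ q5) ∨ q3): β-rule — branch into (¬q2 ∧ q5)  //  q3.
                  branch 1.2.2.2.1 (add (¬q2 ∧ q5)):
                    (¬q2 ∧ q5): α-rule — add ¬q2, q5.
                    ○ open, literals {q1=F, q2=F, q5=T}.
                  branch 1.2.2.2.2 (add q3):
                    ○ open, literals {q1=F, q3=T}.
  branch 2 (add ¬q5):
    (q5 → (q5 ∨ (((¬q5 ∧ ¬q3) ∧ q4) ∨ ((¬q2 ∧ q5) ∨ q3)))): β-rule — branch into ¬q5  //  (q5 ∨ (((¬q5 ∧ ¬q3) ∧ q4) ∨ ((¬q2 ∧ q5) ∨ q3))).
      branch 2.1 (add ¬q5):
        ○ open, literals {q5=F}.
      branch 2.2 (add (q5 ∨ (((¬q5 ∧ ¬q3) ∧ q4) ∨ ((¬q2 ∧ q5) ∨ q3)))):
        (q5 ∨ (((¬q5 ∧ ¬q3) ∧ q4) ∨ ((¬q2 ∧ q5) ∨ q3))): β-rule — branch into q5  //  (((¬q5 ∧ ¬q3) ∧ q4) ∨ ((¬q2 ∧ q5) ∨ q3)).
          branch 2.2.1 (add q5):
            × closes — contains both q5 and ¬q5.
          branch 2.2.2 (add (((¬q5 ∧ ¬q3) ∧ q4) ∨ ((¬q2 ∧ q5) ∨ q3))):
            (((¬q5 ∧ ¬q3) ∧ q4) ∨ ((¬q2 ∧ q5) ∨ q3)): β-rule — branch into ((¬q5 ∧ ¬q3) ∧ q4)  //  ((¬q2 ∧ q5) ∨ q3).
              branch 2.2.2.1 (add ((¬q5 ∧ ¬q3) ∧ q4)):
                ((¬q5 ∧ ¬q3) ∧ q4): α-rule — add (¬q5 ∧ ¬q3), q4.
                (¬q5 ∧ ¬q3): α-rule — add ¬q5, ¬q3.
                ○ open, literals {q3=F, q4=T, q5=F}.
              branch 2.2.2.2 (add ((¬q2 ∧ q5) ∨ q3)):
                ((¬q2 ∧ q5) ∨ q3): β-rule — branch into (¬q2 ∧ q5)  //  q3.
                  branch 2.2.2.2.1 (add (¬q2 ∧ q5)):
                    (¬q2 ∧ q5): α-rule — add ¬q2, q5.
                    × closes — contains both q5 and ¬q5.
                  branch 2.2.2.2.2 (add q3):
                    ○ open, literals {q3=T, q5=F}.
2 branches closed, 8 open.
Each open branch fixes some atoms; the unmentioned ones are free. Counting distinct full assignments: branch {q1=F, q5=F} (q2, q3, q4) contributes 8 new; branch {q1=F, q5=T} (q2, q3, q4) contributes 8 new; branch {q1=F, q3=F, q4=T, q5=F} (q2) contributes 0 new; branch {q1=F, q2=F, q5=T} (q3, q4) contributes 0 new; branch {q1=F, q3=T} (q2, q4, q5) contributes 0 new; branch {q5=F} (q1, q2, q3, q4) contributes 8 new; branch {q3=F, q4=T, q5=F} (q1, q2) contributes 0 new; branch {q3=T, q5=F} (q1, q2, q4) contributes 0 new. Total: 24.

24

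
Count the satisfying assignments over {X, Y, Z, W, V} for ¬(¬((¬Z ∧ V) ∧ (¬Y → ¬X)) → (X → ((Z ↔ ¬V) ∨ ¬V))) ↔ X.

Initial set: {T (¬(¬((¬Z ∧ V) ∧ (¬Y → ¬X)) → (X → ((Z ↔ ¬V) ∨ ¬V))) ↔ X)}.
T (¬(¬((¬Z ∧ V) ∧ (¬Y → ¬X)) → (X → ((Z ↔ ¬V) ∨ ¬V))) ↔ X): β-rule — branch into T ¬(¬((¬Z ∧ V) ∧ (¬Y → ¬X)) → (X → ((Z ↔ ¬V) ∨ ¬V))), T X  //  F ¬(¬((¬Z ∧ V) ∧ (¬Y → ¬X)) → (X → ((Z ↔ ¬V) ∨ ¬V))), F X.
  branch 1 (add T ¬(¬((¬Z ∧ V) ∧ (¬Y → ¬X)) → (X → ((Z ↔ ¬V) ∨ ¬V))), T X):
    T ¬(¬((¬Z ∧ V) ∧ (¬Y → ¬X)) → (X → ((Z ↔ ¬V) ∨ ¬V))): α-rule — add T ¬((¬Z ∧ V) ∧ (¬Y → ¬X)), F (X → ((Z ↔ ¬V) ∨ ¬V)).
    F (X → ((Z ↔ ¬V) ∨ ¬V)): α-rule — add T X, F ((Z ↔ ¬V) ∨ ¬V).
    F ((Z ↔ ¬V) ∨ ¬V): α-rule — add F (Z ↔ ¬V), F ¬V.
    T ¬((¬Z ∧ V) ∧ (¬Y → ¬X)): β-rule — branch into F (¬Z ∧ V)  //  F (¬Y → ¬X).
      branch 1.1 (add F (¬Z ∧ V)):
        F (Z ↔ ¬V): β-rule — branch into T Z, F ¬V  //  F Z, T ¬V.
          branch 1.1.1 (add T Z, F ¬V):
            F (¬Z ∧ V): β-rule — branch into F ¬Z  //  F V.
              branch 1.1.1.1 (add F ¬Z):
                ○ open, literals {V=1, X=1, Z=1}.
              branch 1.1.1.2 (add F V):
                × closes — contains both V and ¬V.
          branch 1.1.2 (add F Z, T ¬V):
            × closes — contains both V and ¬V.
      branch 1.2 (add F (¬Y → ¬X)):
        F (¬Y → ¬X): α-rule — add T ¬Y, F ¬X.
        F (Z ↔ ¬V): β-rule — branch into T Z, F ¬V  //  F Z, T ¬V.
          branch 1.2.1 (add T Z, F ¬V):
            ○ open, literals {V=1, X=1, Y=0, Z=1}.
          branch 1.2.2 (add F Z, T ¬V):
            × closes — contains both V and ¬V.
  branch 2 (add F ¬(¬((¬Z ∧ V) ∧ (¬Y → ¬X)) → (X → ((Z ↔ ¬V) ∨ ¬V))), F X):
    F ¬(¬((¬Z ∧ V) ∧ (¬Y → ¬X)) → (X → ((Z ↔ ¬V) ∨ ¬V))): β-rule — branch into F ¬((¬Z ∧ V) ∧ (¬Y → ¬X))  //  T (X → ((Z ↔ ¬V) ∨ ¬V)).
      branch 2.1 (add F ¬((¬Z ∧ V) ∧ (¬Y → ¬X))):
        F ¬((¬Z ∧ V) ∧ (¬Y → ¬X)): α-rule — add T (¬Z ∧ V), T (¬Y → ¬X).
        T (¬Z ∧ V): α-rule — add T ¬Z, T V.
        T (¬Y → ¬X): β-rule — branch into F ¬Y  //  T ¬X.
          branch 2.1.1 (add F ¬Y):
            ○ open, literals {V=1, X=0, Y=1, Z=0}.
          branch 2.1.2 (add T ¬X):
            ○ open, literals {V=1, X=0, Z=0}.
      branch 2.2 (add T (X → ((Z ↔ ¬V) ∨ ¬V))):
        T (X → ((Z ↔ ¬V) ∨ ¬V)): β-rule — branch into F X  //  T ((Z ↔ ¬V) ∨ ¬V).
          branch 2.2.1 (add F X):
            ○ open, literals {X=0}.
          branch 2.2.2 (add T ((Z ↔ ¬V) ∨ ¬V)):
            T ((Z ↔ ¬V) ∨ ¬V): β-rule — branch into T (Z ↔ ¬V)  //  T ¬V.
              branch 2.2.2.1 (add T (Z ↔ ¬V)):
                T (Z ↔ ¬V): β-rule — branch into T Z, T ¬V  //  F Z, F ¬V.
                  branch 2.2.2.1.1 (add T Z, T ¬V):
                    ○ open, literals {V=0, X=0, Z=1}.
                  branch 2.2.2.1.2 (add F Z, F ¬V):
                    ○ open, literals {V=1, X=0, Z=0}.
              branch 2.2.2.2 (add T ¬V):
                ○ open, literals {V=0, X=0}.
3 branches closed, 8 open.
Each open branch fixes some atoms; the unmentioned ones are free. Counting distinct full assignments: branch {V=1, X=1, Z=1} (Y, W) contributes 4 new; branch {V=1, X=1, Y=0, Z=1} (W) contributes 0 new; branch {V=1, X=0, Y=1, Z=0} (W) contributes 2 new; branch {V=1, X=0, Z=0} (Y, W) contributes 2 new; branch {X=0} (Y, Z, W, V) contributes 12 new; branch {V=0, X=0, Z=1} (Y, W) contributes 0 new; branch {V=1, X=0, Z=0} (Y, W) contributes 0 new; branch {V=0, X=0} (Y, Z, W) contributes 0 new. Total: 20.

20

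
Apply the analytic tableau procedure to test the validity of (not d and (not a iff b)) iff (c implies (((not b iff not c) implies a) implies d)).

Not valid

Assume the negation and expand:
Initial set: {F ((not d and (not a iff b)) iff (c implies (((not b iff not c) implies a) implies d)))}.
F ((not d and (not a iff b)) iff (c implies (((not b iff not c) implies a) implies d))): β-rule — branch into T (not d and (not a iff b)), F (c implies (((not b iff not c) implies a) implies d))  //  F (not d and (not a iff b)), T (c implies (((not b iff not c) implies a) implies d)).
  branch 1 (add T (not d and (not a iff b)), F (c implies (((not b iff not c) implies a) implies d))):
    T (not d and (not a iff b)): α-rule — add T not d, T (not a iff b).
    F (c implies (((not b iff not c) implies a) implies d)): α-rule — add T c, F (((not b iff not c) implies a) implies d).
    F (((not b iff not c) implies a) implies d): α-rule — add T ((not b iff not c) implies a), F d.
    T (not a iff b): β-rule — branch into T not a, T b  //  F not a, F b.
      branch 1.1 (add T not a, T b):
        T ((not b iff not c) implies a): β-rule — branch into F (not b iff not c)  //  T a.
          branch 1.1.1 (add F (not b iff not c)):
            F (not b iff not c): β-rule — branch into T not b, F not c  //  F not b, T not c.
              branch 1.1.1.1 (add T not b, F not c):
                × closes — contains both b and not b.
              branch 1.1.1.2 (add F not b, T not c):
                × closes — contains both c and not c.
          branch 1.1.2 (add T a):
            × closes — contains both a and not a.
      branch 1.2 (add F not a, F b):
        T ((not b iff not c) implies a): β-rule — branch into F (not b iff not c)  //  T a.
          branch 1.2.1 (add F (not b iff not c)):
            F (not b iff not c): β-rule — branch into T not b, F not c  //  F not b, T not c.
              branch 1.2.1.1 (add T not b, F not c):
                ○ open, literals {a=true, b=false, c=true, d=false}.
              branch 1.2.1.2 (add F not b, T not c):
                × closes — contains both b and not b.
          branch 1.2.2 (add T a):
            ○ open, literals {a=true, b=false, c=true, d=false}.
  branch 2 (add F (not d and (not a iff b)), T (c implies (((not b iff not c) implies a) implies d))):
    F (not d and (not a iff b)): β-rule — branch into F not d  //  F (not a iff b).
      branch 2.1 (add F not d):
        T (c implies (((not b iff not c) implies a) implies d)): β-rule — branch into F c  //  T (((not b iff not c) implies a) implies d).
          branch 2.1.1 (add F c):
            ○ open, literals {c=false, d=true}.
          branch 2.1.2 (add T (((not b iff not c) implies a) implies d)):
            T (((not b iff not c) implies a) implies d): β-rule — branch into F ((not b iff not c) implies a)  //  T d.
              branch 2.1.2.1 (add F ((not b iff not c) implies a)):
                F ((not b iff not c) implies a): α-rule — add T (not b iff not c), F a.
                T (not b iff not c): β-rule — branch into T not b, T not c  //  F not b, F not c.
                  branch 2.1.2.1.1 (add T not b, T not c):
                    ○ open, literals {a=false, b=false, c=false, d=true}.
                  branch 2.1.2.1.2 (add F not b, F not c):
                    ○ open, literals {a=false, b=true, c=true, d=true}.
              branch 2.1.2.2 (add T d):
                ○ open, literals {d=true}.
      branch 2.2 (add F (not a iff b)):
        T (c implies (((not b iff not c) implies a) implies d)): β-rule — branch into F c  //  T (((not b iff not c) implies a) implies d).
          branch 2.2.1 (add F c):
            F (not a iff b): β-rule — branch into T not a, F b  //  F not a, T b.
              branch 2.2.1.1 (add T not a, F b):
                ○ open, literals {a=false, b=false, c=false}.
              branch 2.2.1.2 (add F not a, T b):
                ○ open, literals {a=true, b=true, c=false}.
          branch 2.2.2 (add T (((not b iff not c) implies a) implies d)):
            F (not a iff b): β-rule — branch into T not a, F b  //  F not a, T b.
              branch 2.2.2.1 (add T not a, F b):
                T (((not b iff not c) implies a) implies d): β-rule — branch into F ((not b iff not c) implies a)  //  T d.
                  branch 2.2.2.1.1 (add F ((not b iff not c) implies a)):
                    F ((not b iff not c) implies a): α-rule — add T (not b iff not c), F a.
                    T (not b iff not c): β-rule — branch into T not b, T not c  //  F not b, F not c.
                      branch 2.2.2.1.1.1 (add T not b, T not c):
                        ○ open, literals {a=false, b=false, c=false}.
                      branch 2.2.2.1.1.2 (add F not b, F not c):
                        × closes — contains both b and not b.
                  branch 2.2.2.1.2 (add T d):
                    ○ open, literals {a=false, b=false, d=true}.
              branch 2.2.2.2 (add F not a, T b):
                T (((not b iff not c) implies a) implies d): β-rule — branch into F ((not b iff not c) implies a)  //  T d.
                  branch 2.2.2.2.1 (add F ((not b iff not c) implies a)):
                    F ((not b iff not c) implies a): α-rule — add T (not b iff not c), F a.
                    × closes — contains both a and not a.
                  branch 2.2.2.2.2 (add T d):
                    ○ open, literals {a=true, b=true, d=true}.
6 branches closed, 11 open.
An open branch gives a countermodel: a=true, b=false, c=true, d=false (unmentioned atoms arbitrary); under it the original formula is false.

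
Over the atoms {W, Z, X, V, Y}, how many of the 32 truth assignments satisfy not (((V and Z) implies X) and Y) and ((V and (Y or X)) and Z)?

Initial set: {(not (((V and Z) implies X) and Y) and ((V and (Y or X)) and Z))}.
(not (((V and Z) implies X) and Y) and ((V and (Y or X)) and Z)): α-rule — add not (((V and Z) implies X) and Y), ((V and (Y or X)) and Z).
((V and (Y or X)) and Z): α-rule — add (V and (Y or X)), Z.
(V and (Y or X)): α-rule — add V, (Y or X).
not (((V and Z) implies X) and Y): β-rule — branch into not ((V and Z) implies X)  //  not Y.
  branch 1 (add not ((V and Z) implies X)):
    not ((V and Z) implies X): α-rule — add (V and Z), not X.
    (V and Z): α-rule — add V, Z.
    (Y or X): β-rule — branch into Y  //  X.
      branch 1.1 (add Y):
        ○ open, literals {V=1, X=0, Y=1, Z=1}.
      branch 1.2 (add X):
        × closes — contains both X and not X.
  branch 2 (add not Y):
    (Y or X): β-rule — branch into Y  //  X.
      branch 2.1 (add Y):
        × closes — contains both Y and not Y.
      branch 2.2 (add X):
        ○ open, literals {V=1, X=1, Y=0, Z=1}.
2 branches closed, 2 open.
Each open branch fixes some atoms; the unmentioned ones are free. Counting distinct full assignments: branch {V=1, X=0, Y=1, Z=1} (W) contributes 2 new; branch {V=1, X=1, Y=0, Z=1} (W) contributes 2 new. Total: 4.

4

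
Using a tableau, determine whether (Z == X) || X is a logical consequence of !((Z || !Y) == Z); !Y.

Initial set: {!((Z || !Y) == Z); !Y; !((Z == X) || X)}.
!((Z == X) || X): α-rule — add !(Z == X), !X.
!((Z || !Y) == Z): β-rule — branch into (Z || !Y), !Z  //  !(Z || !Y), Z.
  branch 1 (add (Z || !Y), !Z):
    !(Z == X): β-rule — branch into Z, !X  //  !Z, X.
      branch 1.1 (add Z, !X):
        × closes — contains both Z and !Z.
      branch 1.2 (add !Z, X):
        × closes — contains both X and !X.
  branch 2 (add !(Z || !Y), Z):
    !(Z || !Y): α-rule — add !Z, !!Y.
    × closes — contains both Z and !Z.
All 3 branches close.
Every branch closed, so the premises entail the conclusion.

Yes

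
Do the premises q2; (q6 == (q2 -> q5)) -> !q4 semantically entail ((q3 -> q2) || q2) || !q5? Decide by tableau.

Initial set: {T q2; T ((q6 == (q2 -> q5)) -> !q4); F (((q3 -> q2) || q2) || !q5)}.
F (((q3 -> q2) || q2) || !q5): α-rule — add F ((q3 -> q2) || q2), F !q5.
F ((q3 -> q2) || q2): α-rule — add F (q3 -> q2), F q2.
× closes — contains both q2 and !q2.
All 1 branch closes.
Every branch closed, so the premises entail the conclusion.

Yes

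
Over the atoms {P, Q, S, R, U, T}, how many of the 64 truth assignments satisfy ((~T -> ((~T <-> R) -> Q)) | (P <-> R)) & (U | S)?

Initial set: {(((~T -> ((~T <-> R) -> Q)) | (P <-> R)) & (U | S))}.
(((~T -> ((~T <-> R) -> Q)) | (P <-> R)) & (U | S)): α-rule — add ((~T -> ((~T <-> R) -> Q)) | (P <-> R)), (U | S).
((~T -> ((~T <-> R) -> Q)) | (P <-> R)): β-rule — branch into (~T -> ((~T <-> R) -> Q))  //  (P <-> R).
  branch 1 (add (~T -> ((~T <-> R) -> Q))):
    (U | S): β-rule — branch into U  //  S.
      branch 1.1 (add U):
        (~T -> ((~T <-> R) -> Q)): β-rule — branch into ~~T  //  ((~T <-> R) -> Q).
          branch 1.1.1 (add ~~T):
            ○ open, literals {T=true, U=true}.
          branch 1.1.2 (add ((~T <-> R) -> Q)):
            ((~T <-> R) -> Q): β-rule — branch into ~(~T <-> R)  //  Q.
              branch 1.1.2.1 (add ~(~T <-> R)):
                ~(~T <-> R): β-rule — branch into ~T, ~R  //  ~~T, R.
                  branch 1.1.2.1.1 (add ~T, ~R):
                    ○ open, literals {R=false, T=false, U=true}.
                  branch 1.1.2.1.2 (add ~~T, R):
                    ○ open, literals {R=true, T=true, U=true}.
              branch 1.1.2.2 (add Q):
                ○ open, literals {Q=true, U=true}.
      branch 1.2 (add S):
        (~T -> ((~T <-> R) -> Q)): β-rule — branch into ~~T  //  ((~T <-> R) -> Q).
          branch 1.2.1 (add ~~T):
            ○ open, literals {S=true, T=true}.
          branch 1.2.2 (add ((~T <-> R) -> Q)):
            ((~T <-> R) -> Q): β-rule — branch into ~(~T <-> R)  //  Q.
              branch 1.2.2.1 (add ~(~T <-> R)):
                ~(~T <-> R): β-rule — branch into ~T, ~R  //  ~~T, R.
                  branch 1.2.2.1.1 (add ~T, ~R):
                    ○ open, literals {R=false, S=true, T=false}.
                  branch 1.2.2.1.2 (add ~~T, R):
                    ○ open, literals {R=true, S=true, T=true}.
              branch 1.2.2.2 (add Q):
                ○ open, literals {Q=true, S=true}.
  branch 2 (add (P <-> R)):
    (U | S): β-rule — branch into U  //  S.
      branch 2.1 (add U):
        (P <-> R): β-rule — branch into P, R  //  ~P, ~R.
          branch 2.1.1 (add P, R):
            ○ open, literals {P=true, R=true, U=true}.
          branch 2.1.2 (add ~P, ~R):
            ○ open, literals {P=false, R=false, U=true}.
      branch 2.2 (add S):
        (P <-> R): β-rule — branch into P, R  //  ~P, ~R.
          branch 2.2.1 (add P, R):
            ○ open, literals {P=true, R=true, S=true}.
          branch 2.2.2 (add ~P, ~R):
            ○ open, literals {P=false, R=false, S=true}.
0 branches closed, 12 open.
Each open branch fixes some atoms; the unmentioned ones are free. Counting distinct full assignments: branch {T=true, U=true} (P, Q, S, R) contributes 16 new; branch {R=false, T=false, U=true} (P, Q, S) contributes 8 new; branch {R=true, T=true, U=true} (P, Q, S) contributes 0 new; branch {Q=true, U=true} (P, S, R, T) contributes 4 new; branch {S=true, T=true} (P, Q, R, U) contributes 8 new; branch {R=false, S=true, T=false} (P, Q, U) contributes 4 new; branch {R=true, S=true, T=true} (P, Q, U) contributes 0 new; branch {Q=true, S=true} (P, R, U, T) contributes 2 new; branch {P=true, R=true, U=true} (Q, S, T) contributes 2 new; branch {P=false, R=false, U=true} (Q, S, T) contributes 0 new; branch {P=true, R=true, S=true} (Q, U, T) contributes 1 new; branch {P=false, R=false, S=true} (Q, U, T) contributes 0 new. Total: 45.

45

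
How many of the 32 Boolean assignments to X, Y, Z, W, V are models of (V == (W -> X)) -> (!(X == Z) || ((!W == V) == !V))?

Initial set: {T ((V == (W -> X)) -> (!(X == Z) || ((!W == V) == !V)))}.
T ((V == (W -> X)) -> (!(X == Z) || ((!W == V) == !V))): β-rule — branch into F (V == (W -> X))  //  T (!(X == Z) || ((!W == V) == !V)).
  branch 1 (add F (V == (W -> X))):
    F (V == (W -> X)): β-rule — branch into T V, F (W -> X)  //  F V, T (W -> X).
      branch 1.1 (add T V, F (W -> X)):
        F (W -> X): α-rule — add T W, F X.
        ○ open, literals {V=T, W=T, X=F}.
      branch 1.2 (add F V, T (W -> X)):
        T (W -> X): β-rule — branch into F W  //  T X.
          branch 1.2.1 (add F W):
            ○ open, literals {V=F, W=F}.
          branch 1.2.2 (add T X):
            ○ open, literals {V=F, X=T}.
  branch 2 (add T (!(X == Z) || ((!W == V) == !V))):
    T (!(X == Z) || ((!W == V) == !V)): β-rule — branch into T !(X == Z)  //  T ((!W == V) == !V).
      branch 2.1 (add T !(X == Z)):
        T !(X == Z): β-rule — branch into T X, F Z  //  F X, T Z.
          branch 2.1.1 (add T X, F Z):
            ○ open, literals {X=T, Z=F}.
          branch 2.1.2 (add F X, T Z):
            ○ open, literals {X=F, Z=T}.
      branch 2.2 (add T ((!W == V) == !V)):
        T ((!W == V) == !V): β-rule — branch into T (!W == V), T !V  //  F (!W == V), F !V.
          branch 2.2.1 (add T (!W == V), T !V):
            T (!W == V): β-rule — branch into T !W, T V  //  F !W, F V.
              branch 2.2.1.1 (add T !W, T V):
                × closes — contains both V and !V.
              branch 2.2.1.2 (add F !W, F V):
                ○ open, literals {V=F, W=T}.
          branch 2.2.2 (add F (!W == V), F !V):
            F (!W == V): β-rule — branch into T !W, F V  //  F !W, T V.
              branch 2.2.2.1 (add T !W, F V):
                × closes — contains both V and !V.
              branch 2.2.2.2 (add F !W, T V):
                ○ open, literals {V=T, W=T}.
2 branches closed, 7 open.
Each open branch fixes some atoms; the unmentioned ones are free. Counting distinct full assignments: branch {V=T, W=T, X=F} (Y, Z) contributes 4 new; branch {V=F, W=F} (X, Y, Z) contributes 8 new; branch {V=F, X=T} (Y, Z, W) contributes 4 new; branch {X=T, Z=F} (Y, W, V) contributes 4 new; branch {X=F, Z=T} (Y, W, V) contributes 4 new; branch {V=F, W=T} (X, Y, Z) contributes 2 new; branch {V=T, W=T} (X, Y, Z) contributes 2 new. Total: 28.

28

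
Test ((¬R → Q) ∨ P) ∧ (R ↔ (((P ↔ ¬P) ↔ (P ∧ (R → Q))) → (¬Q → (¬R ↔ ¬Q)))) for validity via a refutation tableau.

Assume the negation and expand:
Initial set: {¬(((¬R → Q) ∨ P) ∧ (R ↔ (((P ↔ ¬P) ↔ (P ∧ (R → Q))) → (¬Q → (¬R ↔ ¬Q)))))}.
¬(((¬R → Q) ∨ P) ∧ (R ↔ (((P ↔ ¬P) ↔ (P ∧ (R → Q))) → (¬Q → (¬R ↔ ¬Q))))): β-rule — branch into ¬((¬R → Q) ∨ P)  //  ¬(R ↔ (((P ↔ ¬P) ↔ (P ∧ (R → Q))) → (¬Q → (¬R ↔ ¬Q)))).
  branch 1 (add ¬((¬R → Q) ∨ P)):
    ¬((¬R → Q) ∨ P): α-rule — add ¬(¬R → Q), ¬P.
    ¬(¬R → Q): α-rule — add ¬R, ¬Q.
    ○ open, literals {P=F, Q=F, R=F}.
  branch 2 (add ¬(R ↔ (((P ↔ ¬P) ↔ (P ∧ (R → Q))) → (¬Q → (¬R ↔ ¬Q))))):
    ¬(R ↔ (((P ↔ ¬P) ↔ (P ∧ (R → Q))) → (¬Q → (¬R ↔ ¬Q)))): β-rule — branch into R, ¬(((P ↔ ¬P) ↔ (P ∧ (R → Q))) → (¬Q → (¬R ↔ ¬Q)))  //  ¬R, (((P ↔ ¬P) ↔ (P ∧ (R → Q))) → (¬Q → (¬R ↔ ¬Q))).
      branch 2.1 (add R, ¬(((P ↔ ¬P) ↔ (P ∧ (R → Q))) → (¬Q → (¬R ↔ ¬Q)))):
        ¬(((P ↔ ¬P) ↔ (P ∧ (R → Q))) → (¬Q → (¬R ↔ ¬Q))): α-rule — add ((P ↔ ¬P) ↔ (P ∧ (R → Q))), ¬(¬Q → (¬R ↔ ¬Q)).
        ¬(¬Q → (¬R ↔ ¬Q)): α-rule — add ¬Q, ¬(¬R ↔ ¬Q).
        ((P ↔ ¬P) ↔ (P ∧ (R → Q))): β-rule — branch into (P ↔ ¬P), (P ∧ (R → Q))  //  ¬(P ↔ ¬P), ¬(P ∧ (R → Q)).
          branch 2.1.1 (add (P ↔ ¬P), (P ∧ (R → Q))):
            (P ∧ (R → Q)): α-rule — add P, (R → Q).
            ¬(¬R ↔ ¬Q): β-rule — branch into ¬R, ¬¬Q  //  ¬¬R, ¬Q.
              branch 2.1.1.1 (add ¬R, ¬¬Q):
                × closes — contains both R and ¬R.
              branch 2.1.1.2 (add ¬¬R, ¬Q):
                (P ↔ ¬P): β-rule — branch into P, ¬P  //  ¬P, ¬¬P.
                  branch 2.1.1.2.1 (add P, ¬P):
                    × closes — contains both P and ¬P.
                  branch 2.1.1.2.2 (add ¬P, ¬¬P):
                    × closes — contains both P and ¬P.
          branch 2.1.2 (add ¬(P ↔ ¬P), ¬(P ∧ (R → Q))):
            ¬(¬R ↔ ¬Q): β-rule — branch into ¬R, ¬¬Q  //  ¬¬R, ¬Q.
              branch 2.1.2.1 (add ¬R, ¬¬Q):
                × closes — contains both R and ¬R.
              branch 2.1.2.2 (add ¬¬R, ¬Q):
                ¬(P ↔ ¬P): β-rule — branch into P, ¬¬P  //  ¬P, ¬P.
                  branch 2.1.2.2.1 (add P, ¬¬P):
                    ¬(P ∧ (R → Q)): β-rule — branch into ¬P  //  ¬(R → Q).
                      branch 2.1.2.2.1.1 (add ¬P):
                        × closes — contains both P and ¬P.
                      branch 2.1.2.2.1.2 (add ¬(R → Q)):
                        ¬(R → Q): α-rule — add R, ¬Q.
                        ○ open, literals {P=T, Q=F, R=T}.
                  branch 2.1.2.2.2 (add ¬P, ¬P):
                    ¬(P ∧ (R → Q)): β-rule — branch into ¬P  //  ¬(R → Q).
                      branch 2.1.2.2.2.1 (add ¬P):
                        ○ open, literals {P=F, Q=F, R=T}.
                      branch 2.1.2.2.2.2 (add ¬(R → Q)):
                        ¬(R → Q): α-rule — add R, ¬Q.
                        ○ open, literals {P=F, Q=F, R=T}.
      branch 2.2 (add ¬R, (((P ↔ ¬P) ↔ (P ∧ (R → Q))) → (¬Q → (¬R ↔ ¬Q)))):
        (((P ↔ ¬P) ↔ (P ∧ (R → Q))) → (¬Q → (¬R ↔ ¬Q))): β-rule — branch into ¬((P ↔ ¬P) ↔ (P ∧ (R → Q)))  //  (¬Q → (¬R ↔ ¬Q)).
          branch 2.2.1 (add ¬((P ↔ ¬P) ↔ (P ∧ (R → Q)))):
            ¬((P ↔ ¬P) ↔ (P ∧ (R → Q))): β-rule — branch into (P ↔ ¬P), ¬(P ∧ (R → Q))  //  ¬(P ↔ ¬P), (P ∧ (R → Q)).
              branch 2.2.1.1 (add (P ↔ ¬P), ¬(P ∧ (R → Q))):
                (P ↔ ¬P): β-rule — branch into P, ¬P  //  ¬P, ¬¬P.
                  branch 2.2.1.1.1 (add P, ¬P):
                    × closes — contains both P and ¬P.
                  branch 2.2.1.1.2 (add ¬P, ¬¬P):
                    × closes — contains both P and ¬P.
              branch 2.2.1.2 (add ¬(P ↔ ¬P), (P ∧ (R → Q))):
                (P ∧ (R → Q)): α-rule — add P, (R → Q).
                ¬(P ↔ ¬P): β-rule — branch into P, ¬¬P  //  ¬P, ¬P.
                  branch 2.2.1.2.1 (add P, ¬¬P):
                    (R → Q): β-rule — branch into ¬R  //  Q.
                      branch 2.2.1.2.1.1 (add ¬R):
                        ○ open, literals {P=T, R=F}.
                      branch 2.2.1.2.1.2 (add Q):
                        ○ open, literals {P=T, Q=T, R=F}.
                  branch 2.2.1.2.2 (add ¬P, ¬P):
                    × closes — contains both P and ¬P.
          branch 2.2.2 (add (¬Q → (¬R ↔ ¬Q))):
            (¬Q → (¬R ↔ ¬Q)): β-rule — branch into ¬¬Q  //  (¬R ↔ ¬Q).
              branch 2.2.2.1 (add ¬¬Q):
                ○ open, literals {Q=T, R=F}.
              branch 2.2.2.2 (add (¬R ↔ ¬Q)):
                (¬R ↔ ¬Q): β-rule — branch into ¬R, ¬Q  //  ¬¬R, ¬¬Q.
                  branch 2.2.2.2.1 (add ¬R, ¬Q):
                    ○ open, literals {Q=F, R=F}.
                  branch 2.2.2.2.2 (add ¬¬R, ¬¬Q):
                    × closes — contains both R and ¬R.
9 branches closed, 8 open.
An open branch gives a countermodel: P=F, Q=F, R=F (unmentioned atoms arbitrary); under it the original formula is false.

Not valid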